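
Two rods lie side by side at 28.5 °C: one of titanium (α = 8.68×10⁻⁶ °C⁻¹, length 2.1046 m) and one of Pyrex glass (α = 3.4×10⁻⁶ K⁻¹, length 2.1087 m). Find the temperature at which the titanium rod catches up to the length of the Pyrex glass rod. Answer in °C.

Equal length when α₁L₁ΔT − α₂L₂ΔT = L₂ − L₁ = 4.10×10⁻³ m
α₁L₁ = 1.8267928×10⁻⁵, α₂L₂ = 7.16958×10⁻⁶ → Δ(αL) = 1.1098348×10⁻⁵ m/K
ΔT = 4.10×10⁻³ / 1.1098348×10⁻⁵ = 369.424 K, so T = 28.5 + 369.424 = 397.924 °C

T = 397.9 °C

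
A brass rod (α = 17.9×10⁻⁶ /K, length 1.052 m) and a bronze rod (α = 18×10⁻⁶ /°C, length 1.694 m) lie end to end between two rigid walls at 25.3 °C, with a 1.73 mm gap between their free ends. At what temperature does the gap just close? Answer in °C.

T = 60.4 °C

Gap closes when ΔL₁ + ΔL₂ = 1.73 mm = 1.73×10⁻³ m
(α₁L₁ + α₂L₂)ΔT = g
α₁L₁ + α₂L₂ = 17.9×10⁻⁶×1.052 + 18×10⁻⁶×1.694 = 4.93228×10⁻⁵ m/K
ΔT = 1.73×10⁻³ / 4.93228×10⁻⁵ = 35.075 K
T = 25.3 + 35.075 = 60.375 °C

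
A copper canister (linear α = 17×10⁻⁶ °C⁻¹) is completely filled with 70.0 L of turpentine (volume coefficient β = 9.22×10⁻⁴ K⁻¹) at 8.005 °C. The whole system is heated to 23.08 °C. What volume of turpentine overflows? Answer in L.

0.919 L

The canister also expands: β_container ≈ 3α = 5.1×10⁻⁵ /K
Net overflow = V₀(β_liq − 3α_cont)ΔT
β − 3α = 9.22×10⁻⁴ − 5.1×10⁻⁵ = 8.71×10⁻⁴ /K; ΔT = 15.075 K
ΔV = 70.0 × 8.71×10⁻⁴ × 15.075 = 0.919 L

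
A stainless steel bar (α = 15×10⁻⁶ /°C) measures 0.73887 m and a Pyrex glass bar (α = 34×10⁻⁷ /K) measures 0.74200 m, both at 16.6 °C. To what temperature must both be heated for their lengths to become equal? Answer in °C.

Equal length when α₁L₁ΔT − α₂L₂ΔT = L₂ − L₁ = 3.13×10⁻³ m
α₁L₁ = 1.108305×10⁻⁵, α₂L₂ = 2.5228×10⁻⁶ → Δ(αL) = 8.56025×10⁻⁶ m/K
ΔT = 3.13×10⁻³ / 8.56025×10⁻⁶ = 365.644 K, so T = 16.6 + 365.644 = 382.244 °C

T = 382.2 °C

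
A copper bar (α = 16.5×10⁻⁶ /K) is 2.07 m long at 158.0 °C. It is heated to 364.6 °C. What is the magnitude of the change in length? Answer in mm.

ΔL = 7.06 mm

|ΔT| = |364.6 − 158.0| = 206.6 K
ΔL = αL₀ΔT = (16.5×10⁻⁶)(2.07)(206.6) = 7.06×10⁻³ m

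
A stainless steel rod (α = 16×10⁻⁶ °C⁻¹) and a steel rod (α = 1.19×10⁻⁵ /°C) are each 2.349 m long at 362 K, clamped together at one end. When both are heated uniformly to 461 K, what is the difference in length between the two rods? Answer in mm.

0.953 mm

ΔT = 99 K
stainless steel: ΔL = 16×10⁻⁶ × 2.349 m × 99 = 3.7208×10⁻³ m = 3.7208 mm
steel: ΔL = 1.19×10⁻⁵ × 2.349 m × 99 = 2.7674×10⁻³ m = 2.7674 mm
difference = 3.7208 − 2.7674 = 0.9534 mm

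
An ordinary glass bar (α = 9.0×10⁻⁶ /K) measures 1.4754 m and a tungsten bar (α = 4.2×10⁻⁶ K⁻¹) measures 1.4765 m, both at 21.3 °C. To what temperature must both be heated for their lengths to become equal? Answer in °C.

L₁(1 + α₁ΔT) = L₂(1 + α₂ΔT) ⇒ ΔT = (L₂ − L₁)/(α₁L₁ − α₂L₂)
L₂ − L₁ = 1.4765 − 1.4754 = 1.10×10⁻³ m
α₁L₁ − α₂L₂ = 9.0×10⁻⁶×1.4754 − 4.2×10⁻⁶×1.4765 = 7.0773×10⁻⁶ m/K
ΔT = 1.10×10⁻³ / 7.0773×10⁻⁶ = 155.427 K
T = 21.3 + 155.427 = 176.727 °C

T = 176.7 °C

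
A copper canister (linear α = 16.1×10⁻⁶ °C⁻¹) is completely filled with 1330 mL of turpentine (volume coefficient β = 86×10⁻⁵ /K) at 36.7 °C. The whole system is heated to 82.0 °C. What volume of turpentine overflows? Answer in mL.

The canister also expands: β_container ≈ 3α = 4.83×10⁻⁵ /K
Net overflow = V₀(β_liq − 3α_cont)ΔT
β − 3α = 8.60×10⁻⁴ − 4.83×10⁻⁵ = 8.117×10⁻⁴ /K; ΔT = 45.3 K
ΔV = 1330 × 8.117×10⁻⁴ × 45.3 = 48.9 mL

48.9 mL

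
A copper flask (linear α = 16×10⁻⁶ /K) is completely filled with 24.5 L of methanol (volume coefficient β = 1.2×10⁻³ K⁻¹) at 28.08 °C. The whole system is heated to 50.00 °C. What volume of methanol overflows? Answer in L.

0.619 L

The flask also expands: β_container ≈ 3α = 4.8×10⁻⁵ /K
Net overflow = V₀(β_liq − 3α_cont)ΔT
β − 3α = 1.20×10⁻³ − 4.8×10⁻⁵ = 1.152×10⁻³ /K; ΔT = 21.92 K
ΔV = 24.5 × 1.152×10⁻³ × 21.92 = 0.619 L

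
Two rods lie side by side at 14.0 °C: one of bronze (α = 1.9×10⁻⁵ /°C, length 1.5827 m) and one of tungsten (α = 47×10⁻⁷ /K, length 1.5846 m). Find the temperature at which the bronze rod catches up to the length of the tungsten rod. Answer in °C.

T = 97.98 °C

L₁(1 + α₁ΔT) = L₂(1 + α₂ΔT) ⇒ ΔT = (L₂ − L₁)/(α₁L₁ − α₂L₂)
L₂ − L₁ = 1.5846 − 1.5827 = 1.90×10⁻³ m
α₁L₁ − α₂L₂ = 1.9×10⁻⁵×1.5827 − 47×10⁻⁷×1.5846 = 2.262368×10⁻⁵ m/K
ΔT = 1.90×10⁻³ / 2.262368×10⁻⁵ = 83.9828 K
T = 14.0 + 83.9828 = 97.9828 °C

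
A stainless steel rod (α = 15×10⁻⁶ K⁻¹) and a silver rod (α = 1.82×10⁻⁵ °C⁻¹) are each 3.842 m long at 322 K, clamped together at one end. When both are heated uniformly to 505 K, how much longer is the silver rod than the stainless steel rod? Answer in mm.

ΔT = 183 K
stainless steel: ΔL = 15×10⁻⁶ × 3.842 m × 183 = 1.0546×10⁻² m = 10.546 mm
silver: ΔL = 1.82×10⁻⁵ × 3.842 m × 183 = 1.2796×10⁻² m = 12.796 mm
difference = 12.796 − 10.546 = 2.250 mm

2.25 mm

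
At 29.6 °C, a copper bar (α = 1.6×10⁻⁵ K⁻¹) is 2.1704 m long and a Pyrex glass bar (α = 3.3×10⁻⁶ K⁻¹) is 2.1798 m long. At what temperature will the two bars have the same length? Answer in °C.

L₁(1 + α₁ΔT) = L₂(1 + α₂ΔT) ⇒ ΔT = (L₂ − L₁)/(α₁L₁ − α₂L₂)
L₂ − L₁ = 2.1798 − 2.1704 = 9.40×10⁻³ m
α₁L₁ − α₂L₂ = 1.6×10⁻⁵×2.1704 − 3.3×10⁻⁶×2.1798 = 2.753306×10⁻⁵ m/K
ΔT = 9.40×10⁻³ / 2.753306×10⁻⁵ = 341.408 K
T = 29.6 + 341.408 = 371.008 °C

T = 371.0 °C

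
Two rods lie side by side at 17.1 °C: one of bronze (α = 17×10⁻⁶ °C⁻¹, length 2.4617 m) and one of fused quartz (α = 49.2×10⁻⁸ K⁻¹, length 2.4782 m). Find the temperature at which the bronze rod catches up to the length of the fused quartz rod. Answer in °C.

T = 423.2 °C

Equal length when α₁L₁ΔT − α₂L₂ΔT = L₂ − L₁ = 1.65×10⁻² m
α₁L₁ = 4.18489×10⁻⁵, α₂L₂ = 1.2192744×10⁻⁶ → Δ(αL) = 4.06296256×10⁻⁵ m/K
ΔT = 1.65×10⁻² / 4.06296256×10⁻⁵ = 406.108 K, so T = 17.1 + 406.108 = 423.208 °C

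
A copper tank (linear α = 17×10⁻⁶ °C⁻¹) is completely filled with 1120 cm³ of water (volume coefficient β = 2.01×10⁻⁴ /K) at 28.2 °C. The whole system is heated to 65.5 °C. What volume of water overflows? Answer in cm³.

The tank also expands: β_container ≈ 3α = 5.1×10⁻⁵ /K
Net overflow = V₀(β_liq − 3α_cont)ΔT
β − 3α = 2.01×10⁻⁴ − 5.1×10⁻⁵ = 1.50×10⁻⁴ /K; ΔT = 37.3 K
ΔV = 1120 × 1.50×10⁻⁴ × 37.3 = 6.27 cm³

6.27 cm³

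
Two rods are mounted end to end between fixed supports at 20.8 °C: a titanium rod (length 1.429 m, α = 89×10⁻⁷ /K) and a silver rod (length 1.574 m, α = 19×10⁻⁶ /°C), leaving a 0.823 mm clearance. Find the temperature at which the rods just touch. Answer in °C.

T = 40.1 °C

α₁L₁ = 1.27181×10⁻⁵ m/K, α₂L₂ = 2.9906×10⁻⁵ m/K → total 4.26241×10⁻⁵ m/K
ΔT = g/(α₁L₁+α₂L₂) = 8.23×10⁻⁴ / 4.26241×10⁻⁵ = 19.308 K
T = 20.8 + 19.308 = 40.108 °C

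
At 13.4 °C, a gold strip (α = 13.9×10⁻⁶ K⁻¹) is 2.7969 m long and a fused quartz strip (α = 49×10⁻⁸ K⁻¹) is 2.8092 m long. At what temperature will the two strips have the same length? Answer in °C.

L₁(1 + α₁ΔT) = L₂(1 + α₂ΔT) ⇒ ΔT = (L₂ − L₁)/(α₁L₁ − α₂L₂)
L₂ − L₁ = 2.8092 − 2.7969 = 1.23×10⁻² m
α₁L₁ − α₂L₂ = 13.9×10⁻⁶×2.7969 − 49×10⁻⁸×2.8092 = 3.7500402×10⁻⁵ m/K
ΔT = 1.23×10⁻² / 3.7500402×10⁻⁵ = 327.996 K
T = 13.4 + 327.996 = 341.396 °C

T = 341.4 °C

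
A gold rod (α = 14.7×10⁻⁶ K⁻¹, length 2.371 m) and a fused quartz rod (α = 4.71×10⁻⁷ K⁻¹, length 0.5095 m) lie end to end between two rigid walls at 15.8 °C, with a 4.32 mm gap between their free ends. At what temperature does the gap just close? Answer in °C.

Gap closes when ΔL₁ + ΔL₂ = 4.32 mm = 4.32×10⁻³ m
(α₁L₁ + α₂L₂)ΔT = g
α₁L₁ + α₂L₂ = 14.7×10⁻⁶×2.371 + 4.71×10⁻⁷×0.5095 = 3.50936745×10⁻⁵ m/K
ΔT = 4.32×10⁻³ / 3.50936745×10⁻⁵ = 123.10 K
T = 15.8 + 123.10 = 138.90 °C

T = 139 °C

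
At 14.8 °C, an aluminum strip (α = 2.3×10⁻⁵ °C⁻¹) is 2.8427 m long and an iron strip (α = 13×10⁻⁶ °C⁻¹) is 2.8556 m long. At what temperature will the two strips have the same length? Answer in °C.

T = 471.3 °C

L₁(1 + α₁ΔT) = L₂(1 + α₂ΔT) ⇒ ΔT = (L₂ − L₁)/(α₁L₁ − α₂L₂)
L₂ − L₁ = 2.8556 − 2.8427 = 1.29×10⁻² m
α₁L₁ − α₂L₂ = 2.3×10⁻⁵×2.8427 − 13×10⁻⁶×2.8556 = 2.82593×10⁻⁵ m/K
ΔT = 1.29×10⁻² / 2.82593×10⁻⁵ = 456.487 K
T = 14.8 + 456.487 = 471.287 °C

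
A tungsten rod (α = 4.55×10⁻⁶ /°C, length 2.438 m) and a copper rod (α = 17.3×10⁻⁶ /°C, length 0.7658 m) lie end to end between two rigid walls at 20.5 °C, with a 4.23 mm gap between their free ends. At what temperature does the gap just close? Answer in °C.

Gap closes when ΔL₁ + ΔL₂ = 4.23 mm = 4.23×10⁻³ m
(α₁L₁ + α₂L₂)ΔT = g
α₁L₁ + α₂L₂ = 4.55×10⁻⁶×2.438 + 17.3×10⁻⁶×0.7658 = 2.434124×10⁻⁵ m/K
ΔT = 4.23×10⁻³ / 2.434124×10⁻⁵ = 173.78 K
T = 20.5 + 173.78 = 194.28 °C

T = 194 °C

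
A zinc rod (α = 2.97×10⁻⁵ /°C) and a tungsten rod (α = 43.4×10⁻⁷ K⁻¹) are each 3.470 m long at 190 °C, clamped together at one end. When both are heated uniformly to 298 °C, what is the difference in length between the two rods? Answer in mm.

9.50 mm

ΔT = 108 K
zinc: ΔL = 2.97×10⁻⁵ × 3.470 m × 108 = 1.1130×10⁻² m = 11.130 mm
tungsten: ΔL = 43.4×10⁻⁷ × 3.470 m × 108 = 1.6265×10⁻³ m = 1.6265 mm
difference = 11.130 − 1.6265 = 9.5035 mm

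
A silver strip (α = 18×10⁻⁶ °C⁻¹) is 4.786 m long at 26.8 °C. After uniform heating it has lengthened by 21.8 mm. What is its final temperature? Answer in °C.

T = 280 °C

ΔL = αL₀ΔT ⇒ ΔT = ΔL / (αL₀)
ΔT = 21.8×10⁻³ m / (18×10⁻⁶ × 4.786 m) = 253.05 K
T = 26.8 + 253.05 = 279.85 °C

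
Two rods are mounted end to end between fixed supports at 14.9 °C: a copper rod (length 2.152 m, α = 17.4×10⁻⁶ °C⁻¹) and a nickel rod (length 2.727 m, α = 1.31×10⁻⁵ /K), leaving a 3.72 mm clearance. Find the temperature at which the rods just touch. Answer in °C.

α₁L₁ = 3.74448×10⁻⁵ m/K, α₂L₂ = 3.57237×10⁻⁵ m/K → total 7.31685×10⁻⁵ m/K
ΔT = g/(α₁L₁+α₂L₂) = 3.72×10⁻³ / 7.31685×10⁻⁵ = 50.842 K
T = 14.9 + 50.842 = 65.742 °C

T = 65.7 °C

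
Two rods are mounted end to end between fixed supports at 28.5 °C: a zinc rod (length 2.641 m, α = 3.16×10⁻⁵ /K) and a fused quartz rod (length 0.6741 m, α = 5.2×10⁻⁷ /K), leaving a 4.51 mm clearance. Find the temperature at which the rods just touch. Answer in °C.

α₁L₁ = 8.34556×10⁻⁵ m/K, α₂L₂ = 3.50532×10⁻⁷ m/K → total 8.3806132×10⁻⁵ m/K
ΔT = g/(α₁L₁+α₂L₂) = 4.51×10⁻³ / 8.3806132×10⁻⁵ = 53.815 K
T = 28.5 + 53.815 = 82.315 °C

T = 82.3 °C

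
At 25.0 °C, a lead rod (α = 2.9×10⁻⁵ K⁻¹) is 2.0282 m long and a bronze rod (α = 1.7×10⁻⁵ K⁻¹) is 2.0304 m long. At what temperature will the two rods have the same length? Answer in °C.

Equal length when α₁L₁ΔT − α₂L₂ΔT = L₂ − L₁ = 2.20×10⁻³ m
α₁L₁ = 5.88178×10⁻⁵, α₂L₂ = 3.45168×10⁻⁵ → Δ(αL) = 2.4301×10⁻⁵ m/K
ΔT = 2.20×10⁻³ / 2.4301×10⁻⁵ = 90.531 K, so T = 25.0 + 90.531 = 115.531 °C

T = 115.5 °C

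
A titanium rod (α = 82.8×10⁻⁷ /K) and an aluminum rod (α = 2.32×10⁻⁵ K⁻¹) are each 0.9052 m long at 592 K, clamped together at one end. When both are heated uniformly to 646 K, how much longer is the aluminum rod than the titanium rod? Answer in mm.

0.729 mm

ΔT = 54 K
titanium: ΔL = 82.8×10⁻⁷ × 0.9052 m × 54 = 4.0473×10⁻⁴ m = 0.40473 mm
aluminum: ΔL = 2.32×10⁻⁵ × 0.9052 m × 54 = 1.1340×10⁻³ m = 1.1340 mm
difference = 1.1340 − 0.40473 = 0.72927 mm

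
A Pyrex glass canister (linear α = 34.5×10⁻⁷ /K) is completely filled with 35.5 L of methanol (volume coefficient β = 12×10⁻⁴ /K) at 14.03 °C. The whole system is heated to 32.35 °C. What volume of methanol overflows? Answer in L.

The canister also expands: β_container ≈ 3α = 1.035×10⁻⁵ /K
Net overflow = V₀(β_liq − 3α_cont)ΔT
β − 3α = 1.20×10⁻³ − 1.035×10⁻⁵ = 1.18965×10⁻³ /K; ΔT = 18.32 K
ΔV = 35.5 × 1.18965×10⁻³ × 18.32 = 0.774 L

0.774 L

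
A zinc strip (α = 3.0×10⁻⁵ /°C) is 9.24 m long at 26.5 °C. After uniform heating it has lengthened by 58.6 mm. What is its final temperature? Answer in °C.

ΔL = αL₀ΔT ⇒ ΔT = ΔL / (αL₀)
ΔT = 58.6×10⁻³ m / (3.0×10⁻⁵ × 9.24 m) = 211.40 K
T = 26.5 + 211.40 = 237.90 °C

T = 238 °C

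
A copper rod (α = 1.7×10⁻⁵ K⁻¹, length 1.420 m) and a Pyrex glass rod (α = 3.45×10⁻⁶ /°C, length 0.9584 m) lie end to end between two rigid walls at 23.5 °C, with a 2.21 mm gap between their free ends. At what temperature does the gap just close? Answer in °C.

α₁L₁ = 2.414×10⁻⁵ m/K, α₂L₂ = 3.30648×10⁻⁶ m/K → total 2.744648×10⁻⁵ m/K
ΔT = g/(α₁L₁+α₂L₂) = 2.21×10⁻³ / 2.744648×10⁻⁵ = 80.52 K
T = 23.5 + 80.52 = 104.02 °C

T = 104 °C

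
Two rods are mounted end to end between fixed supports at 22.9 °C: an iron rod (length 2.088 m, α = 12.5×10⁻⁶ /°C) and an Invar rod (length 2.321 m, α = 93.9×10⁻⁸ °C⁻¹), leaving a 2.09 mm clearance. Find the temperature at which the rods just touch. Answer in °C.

Gap closes when ΔL₁ + ΔL₂ = 2.09 mm = 2.09×10⁻³ m
(α₁L₁ + α₂L₂)ΔT = g
α₁L₁ + α₂L₂ = 12.5×10⁻⁶×2.088 + 93.9×10⁻⁸×2.321 = 2.8279419×10⁻⁵ m/K
ΔT = 2.09×10⁻³ / 2.8279419×10⁻⁵ = 73.905 K
T = 22.9 + 73.905 = 96.805 °C

T = 96.8 °C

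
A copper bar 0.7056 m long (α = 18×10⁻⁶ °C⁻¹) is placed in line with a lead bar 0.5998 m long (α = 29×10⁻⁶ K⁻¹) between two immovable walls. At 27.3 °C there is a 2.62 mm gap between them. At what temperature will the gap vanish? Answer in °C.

Gap closes when ΔL₁ + ΔL₂ = 2.62 mm = 2.62×10⁻³ m
(α₁L₁ + α₂L₂)ΔT = g
α₁L₁ + α₂L₂ = 18×10⁻⁶×0.7056 + 29×10⁻⁶×0.5998 = 3.0095×10⁻⁵ m/K
ΔT = 2.62×10⁻³ / 3.0095×10⁻⁵ = 87.06 K
T = 27.3 + 87.06 = 114.36 °C

T = 114 °C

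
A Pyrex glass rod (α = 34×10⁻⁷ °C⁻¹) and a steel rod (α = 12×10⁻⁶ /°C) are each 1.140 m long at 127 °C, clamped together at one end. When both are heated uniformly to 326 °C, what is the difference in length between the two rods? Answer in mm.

ΔT = 199 K
Pyrex glass: ΔL = 34×10⁻⁷ × 1.140 m × 199 = 7.7132×10⁻⁴ m = 0.77132 mm
steel: ΔL = 12×10⁻⁶ × 1.140 m × 199 = 2.7223×10⁻³ m = 2.7223 mm
difference = 2.7223 − 0.77132 = 1.95098 mm

1.95 mm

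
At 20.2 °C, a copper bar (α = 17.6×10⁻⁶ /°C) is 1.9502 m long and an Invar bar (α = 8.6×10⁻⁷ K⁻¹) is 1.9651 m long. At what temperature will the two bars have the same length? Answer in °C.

T = 476.8 °C

L₁(1 + α₁ΔT) = L₂(1 + α₂ΔT) ⇒ ΔT = (L₂ − L₁)/(α₁L₁ − α₂L₂)
L₂ − L₁ = 1.9651 − 1.9502 = 1.49×10⁻² m
α₁L₁ − α₂L₂ = 17.6×10⁻⁶×1.9502 − 8.6×10⁻⁷×1.9651 = 3.2633534×10⁻⁵ m/K
ΔT = 1.49×10⁻² / 3.2633534×10⁻⁵ = 456.586 K
T = 20.2 + 456.586 = 476.786 °C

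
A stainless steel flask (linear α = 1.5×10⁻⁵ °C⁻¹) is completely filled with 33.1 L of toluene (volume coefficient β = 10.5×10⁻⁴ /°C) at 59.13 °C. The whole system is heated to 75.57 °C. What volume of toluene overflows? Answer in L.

The flask also expands: β_container ≈ 3α = 4.5×10⁻⁵ /K
Net overflow = V₀(β_liq − 3α_cont)ΔT
β − 3α = 1.05×10⁻³ − 4.5×10⁻⁵ = 1.005×10⁻³ /K; ΔT = 16.44 K
ΔV = 33.1 × 1.005×10⁻³ × 16.44 = 0.547 L

0.547 L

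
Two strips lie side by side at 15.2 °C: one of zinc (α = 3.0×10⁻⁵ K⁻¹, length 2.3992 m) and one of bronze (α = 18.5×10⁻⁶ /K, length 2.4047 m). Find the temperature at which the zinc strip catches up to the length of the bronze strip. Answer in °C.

T = 215.3 °C

L₁(1 + α₁ΔT) = L₂(1 + α₂ΔT) ⇒ ΔT = (L₂ − L₁)/(α₁L₁ − α₂L₂)
L₂ − L₁ = 2.4047 − 2.3992 = 5.50×10⁻³ m
α₁L₁ − α₂L₂ = 3.0×10⁻⁵×2.3992 − 18.5×10⁻⁶×2.4047 = 2.748905×10⁻⁵ m/K
ΔT = 5.50×10⁻³ / 2.748905×10⁻⁵ = 200.080 K
T = 15.2 + 200.080 = 215.280 °C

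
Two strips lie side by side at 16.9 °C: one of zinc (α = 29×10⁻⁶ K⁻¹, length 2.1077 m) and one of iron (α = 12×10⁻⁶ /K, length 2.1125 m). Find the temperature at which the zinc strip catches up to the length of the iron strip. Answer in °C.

T = 151.1 °C

L₁(1 + α₁ΔT) = L₂(1 + α₂ΔT) ⇒ ΔT = (L₂ − L₁)/(α₁L₁ − α₂L₂)
L₂ − L₁ = 2.1125 − 2.1077 = 4.80×10⁻³ m
α₁L₁ − α₂L₂ = 29×10⁻⁶×2.1077 − 12×10⁻⁶×2.1125 = 3.57733×10⁻⁵ m/K
ΔT = 4.80×10⁻³ / 3.57733×10⁻⁵ = 134.178 K
T = 16.9 + 134.178 = 151.078 °C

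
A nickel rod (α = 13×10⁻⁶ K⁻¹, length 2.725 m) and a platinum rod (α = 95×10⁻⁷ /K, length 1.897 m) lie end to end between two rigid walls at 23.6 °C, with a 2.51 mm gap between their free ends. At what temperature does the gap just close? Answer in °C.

Gap closes when ΔL₁ + ΔL₂ = 2.51 mm = 2.51×10⁻³ m
(α₁L₁ + α₂L₂)ΔT = g
α₁L₁ + α₂L₂ = 13×10⁻⁶×2.725 + 95×10⁻⁷×1.897 = 5.34465×10⁻⁵ m/K
ΔT = 2.51×10⁻³ / 5.34465×10⁻⁵ = 46.963 K
T = 23.6 + 46.963 = 70.563 °C

T = 70.6 °C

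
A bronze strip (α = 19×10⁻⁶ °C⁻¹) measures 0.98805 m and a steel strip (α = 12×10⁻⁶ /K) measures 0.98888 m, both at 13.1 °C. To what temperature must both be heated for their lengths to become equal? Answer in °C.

L₁(1 + α₁ΔT) = L₂(1 + α₂ΔT) ⇒ ΔT = (L₂ − L₁)/(α₁L₁ − α₂L₂)
L₂ − L₁ = 0.98888 − 0.98805 = 8.30×10⁻⁴ m
α₁L₁ − α₂L₂ = 19×10⁻⁶×0.98805 − 12×10⁻⁶×0.98888 = 6.90639×10⁻⁶ m/K
ΔT = 8.30×10⁻⁴ / 6.90639×10⁻⁶ = 120.179 K
T = 13.1 + 120.179 = 133.279 °C

T = 133.3 °C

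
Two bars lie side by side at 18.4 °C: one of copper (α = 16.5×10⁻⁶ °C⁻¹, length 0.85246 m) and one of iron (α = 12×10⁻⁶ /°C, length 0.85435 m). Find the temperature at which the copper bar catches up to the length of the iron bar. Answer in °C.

Equal length when α₁L₁ΔT − α₂L₂ΔT = L₂ − L₁ = 1.89×10⁻³ m
α₁L₁ = 1.406559×10⁻⁵, α₂L₂ = 1.02522×10⁻⁵ → Δ(αL) = 3.81339×10⁻⁶ m/K
ΔT = 1.89×10⁻³ / 3.81339×10⁻⁶ = 495.622 K, so T = 18.4 + 495.622 = 514.022 °C

T = 514.0 °C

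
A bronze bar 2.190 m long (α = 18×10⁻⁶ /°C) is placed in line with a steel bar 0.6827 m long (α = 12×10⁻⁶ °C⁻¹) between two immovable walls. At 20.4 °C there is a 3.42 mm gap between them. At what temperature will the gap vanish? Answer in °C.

α₁L₁ = 3.942×10⁻⁵ m/K, α₂L₂ = 8.1924×10⁻⁶ m/K → total 4.76124×10⁻⁵ m/K
ΔT = g/(α₁L₁+α₂L₂) = 3.42×10⁻³ / 4.76124×10⁻⁵ = 71.830 K
T = 20.4 + 71.830 = 92.230 °C

T = 92.2 °C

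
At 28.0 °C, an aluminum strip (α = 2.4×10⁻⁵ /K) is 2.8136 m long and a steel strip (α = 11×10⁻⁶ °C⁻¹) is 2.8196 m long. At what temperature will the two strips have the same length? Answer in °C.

Equal length when α₁L₁ΔT − α₂L₂ΔT = L₂ − L₁ = 6.00×10⁻³ m
α₁L₁ = 6.75264×10⁻⁵, α₂L₂ = 3.10156×10⁻⁵ → Δ(αL) = 3.65108×10⁻⁵ m/K
ΔT = 6.00×10⁻³ / 3.65108×10⁻⁵ = 164.335 K, so T = 28.0 + 164.335 = 192.335 °C

T = 192.3 °C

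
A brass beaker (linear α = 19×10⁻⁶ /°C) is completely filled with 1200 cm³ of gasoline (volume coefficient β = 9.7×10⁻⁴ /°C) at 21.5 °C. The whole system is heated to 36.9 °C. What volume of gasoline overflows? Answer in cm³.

16.9 cm³

The beaker also expands: β_container ≈ 3α = 5.7×10⁻⁵ /K
Net overflow = V₀(β_liq − 3α_cont)ΔT
β − 3α = 9.70×10⁻⁴ − 5.7×10⁻⁵ = 9.13×10⁻⁴ /K; ΔT = 15.4 K
ΔV = 1200 × 9.13×10⁻⁴ × 15.4 = 16.9 cm³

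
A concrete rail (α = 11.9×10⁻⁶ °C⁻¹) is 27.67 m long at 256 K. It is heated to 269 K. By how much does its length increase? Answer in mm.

ΔL = 4.28 mm

|ΔT| = |269 − 256| = 13 K
ΔL = αL₀ΔT = (11.9×10⁻⁶)(27.67)(13) = 4.28×10⁻³ m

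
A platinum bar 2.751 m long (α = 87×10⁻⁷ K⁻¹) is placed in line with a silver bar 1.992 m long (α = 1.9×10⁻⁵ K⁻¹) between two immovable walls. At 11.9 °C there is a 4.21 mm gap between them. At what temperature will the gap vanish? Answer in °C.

T = 80.0 °C

Gap closes when ΔL₁ + ΔL₂ = 4.21 mm = 4.21×10⁻³ m
(α₁L₁ + α₂L₂)ΔT = g
α₁L₁ + α₂L₂ = 87×10⁻⁷×2.751 + 1.9×10⁻⁵×1.992 = 6.17817×10⁻⁵ m/K
ΔT = 4.21×10⁻³ / 6.17817×10⁻⁵ = 68.143 K
T = 11.9 + 68.143 = 80.043 °C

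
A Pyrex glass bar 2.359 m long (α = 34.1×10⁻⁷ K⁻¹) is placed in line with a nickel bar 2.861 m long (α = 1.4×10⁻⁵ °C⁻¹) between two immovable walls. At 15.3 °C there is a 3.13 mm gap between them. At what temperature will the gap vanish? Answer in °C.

Gap closes when ΔL₁ + ΔL₂ = 3.13 mm = 3.13×10⁻³ m
(α₁L₁ + α₂L₂)ΔT = g
α₁L₁ + α₂L₂ = 34.1×10⁻⁷×2.359 + 1.4×10⁻⁵×2.861 = 4.809819×10⁻⁵ m/K
ΔT = 3.13×10⁻³ / 4.809819×10⁻⁵ = 65.075 K
T = 15.3 + 65.075 = 80.375 °C

T = 80.4 °C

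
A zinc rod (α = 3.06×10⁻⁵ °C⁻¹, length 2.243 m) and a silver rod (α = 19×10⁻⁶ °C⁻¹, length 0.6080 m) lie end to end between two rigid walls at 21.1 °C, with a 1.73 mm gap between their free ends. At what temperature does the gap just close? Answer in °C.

T = 42.7 °C

Gap closes when ΔL₁ + ΔL₂ = 1.73 mm = 1.73×10⁻³ m
(α₁L₁ + α₂L₂)ΔT = g
α₁L₁ + α₂L₂ = 3.06×10⁻⁵×2.243 + 19×10⁻⁶×0.6080 = 8.01878×10⁻⁵ m/K
ΔT = 1.73×10⁻³ / 8.01878×10⁻⁵ = 21.574 K
T = 21.1 + 21.574 = 42.674 °C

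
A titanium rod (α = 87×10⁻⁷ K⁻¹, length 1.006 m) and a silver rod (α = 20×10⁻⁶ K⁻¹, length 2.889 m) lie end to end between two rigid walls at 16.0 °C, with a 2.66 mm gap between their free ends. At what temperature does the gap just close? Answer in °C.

α₁L₁ = 8.7522×10⁻⁶ m/K, α₂L₂ = 5.778×10⁻⁵ m/K → total 6.65322×10⁻⁵ m/K
ΔT = g/(α₁L₁+α₂L₂) = 2.66×10⁻³ / 6.65322×10⁻⁵ = 39.981 K
T = 16.0 + 39.981 = 55.981 °C

T = 56.0 °C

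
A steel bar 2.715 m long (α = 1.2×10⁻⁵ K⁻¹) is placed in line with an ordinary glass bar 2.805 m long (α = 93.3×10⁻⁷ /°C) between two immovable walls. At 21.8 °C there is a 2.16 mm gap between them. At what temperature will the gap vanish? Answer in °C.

α₁L₁ = 3.258×10⁻⁵ m/K, α₂L₂ = 2.617065×10⁻⁵ m/K → total 5.875065×10⁻⁵ m/K
ΔT = g/(α₁L₁+α₂L₂) = 2.16×10⁻³ / 5.875065×10⁻⁵ = 36.766 K
T = 21.8 + 36.766 = 58.566 °C

T = 58.6 °C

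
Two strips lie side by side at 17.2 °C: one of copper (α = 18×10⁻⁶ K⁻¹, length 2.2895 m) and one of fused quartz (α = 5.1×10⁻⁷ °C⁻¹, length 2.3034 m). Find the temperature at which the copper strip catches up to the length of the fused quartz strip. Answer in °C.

L₁(1 + α₁ΔT) = L₂(1 + α₂ΔT) ⇒ ΔT = (L₂ − L₁)/(α₁L₁ − α₂L₂)
L₂ − L₁ = 2.3034 − 2.2895 = 1.39×10⁻² m
α₁L₁ − α₂L₂ = 18×10⁻⁶×2.2895 − 5.1×10⁻⁷×2.3034 = 4.0036266×10⁻⁵ m/K
ΔT = 1.39×10⁻² / 4.0036266×10⁻⁵ = 347.185 K
T = 17.2 + 347.185 = 364.385 °C

T = 364.4 °C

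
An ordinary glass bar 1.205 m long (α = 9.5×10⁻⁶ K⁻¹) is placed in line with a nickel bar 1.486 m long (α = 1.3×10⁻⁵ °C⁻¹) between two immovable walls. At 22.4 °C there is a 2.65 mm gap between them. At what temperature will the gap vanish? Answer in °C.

T = 109 °C

Gap closes when ΔL₁ + ΔL₂ = 2.65 mm = 2.65×10⁻³ m
(α₁L₁ + α₂L₂)ΔT = g
α₁L₁ + α₂L₂ = 9.5×10⁻⁶×1.205 + 1.3×10⁻⁵×1.486 = 3.07655×10⁻⁵ m/K
ΔT = 2.65×10⁻³ / 3.07655×10⁻⁵ = 86.14 K
T = 22.4 + 86.14 = 108.54 °C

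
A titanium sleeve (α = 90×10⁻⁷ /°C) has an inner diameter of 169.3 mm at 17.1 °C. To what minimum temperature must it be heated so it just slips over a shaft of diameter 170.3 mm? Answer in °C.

Required Δd = 170.3 − 169.3 = 1.0 mm
Δd = αd₀ΔT ⇒ ΔT = Δd/(αd₀) = 1.0 / (90×10⁻⁷ × 169.3) = 656.30 K
T_min = 17.1 + 656.30 = 673.40 °C

T = 673 °C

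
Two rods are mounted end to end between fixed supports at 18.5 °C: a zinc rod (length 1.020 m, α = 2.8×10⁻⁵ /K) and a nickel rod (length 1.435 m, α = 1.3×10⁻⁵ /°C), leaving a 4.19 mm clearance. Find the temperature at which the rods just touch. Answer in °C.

T = 107 °C

Gap closes when ΔL₁ + ΔL₂ = 4.19 mm = 4.19×10⁻³ m
(α₁L₁ + α₂L₂)ΔT = g
α₁L₁ + α₂L₂ = 2.8×10⁻⁵×1.020 + 1.3×10⁻⁵×1.435 = 4.7215×10⁻⁵ m/K
ΔT = 4.19×10⁻³ / 4.7215×10⁻⁵ = 88.74 K
T = 18.5 + 88.74 = 107.24 °C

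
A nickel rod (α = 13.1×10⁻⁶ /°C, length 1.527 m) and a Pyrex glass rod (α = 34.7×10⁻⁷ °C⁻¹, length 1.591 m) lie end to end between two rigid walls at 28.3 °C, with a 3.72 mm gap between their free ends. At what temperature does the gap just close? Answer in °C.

Gap closes when ΔL₁ + ΔL₂ = 3.72 mm = 3.72×10⁻³ m
(α₁L₁ + α₂L₂)ΔT = g
α₁L₁ + α₂L₂ = 13.1×10⁻⁶×1.527 + 34.7×10⁻⁷×1.591 = 2.552447×10⁻⁵ m/K
ΔT = 3.72×10⁻³ / 2.552447×10⁻⁵ = 145.74 K
T = 28.3 + 145.74 = 174.04 °C

T = 174 °C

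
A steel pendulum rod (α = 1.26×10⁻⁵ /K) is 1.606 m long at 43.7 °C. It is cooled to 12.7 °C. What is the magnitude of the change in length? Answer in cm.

ΔL = 0.0627 cm

|ΔT| = |12.7 − 43.7| = 31.0 K
ΔL = αL₀ΔT = (1.26×10⁻⁵)(1.606)(31.0) = 6.27×10⁻⁴ m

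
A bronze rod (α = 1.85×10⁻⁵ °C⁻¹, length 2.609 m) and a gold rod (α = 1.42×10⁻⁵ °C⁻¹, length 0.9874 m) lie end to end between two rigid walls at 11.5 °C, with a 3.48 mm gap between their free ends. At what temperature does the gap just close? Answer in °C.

T = 67.4 °C

α₁L₁ = 4.82665×10⁻⁵ m/K, α₂L₂ = 1.402108×10⁻⁵ m/K → total 6.228758×10⁻⁵ m/K
ΔT = g/(α₁L₁+α₂L₂) = 3.48×10⁻³ / 6.228758×10⁻⁵ = 55.870 K
T = 11.5 + 55.870 = 67.370 °C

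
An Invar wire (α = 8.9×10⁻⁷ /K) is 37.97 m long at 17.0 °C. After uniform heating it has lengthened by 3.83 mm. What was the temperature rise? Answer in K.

ΔL = αL₀ΔT ⇒ ΔT = ΔL / (αL₀)
ΔT = 3.83×10⁻³ m / (8.9×10⁻⁷ × 37.97 m) = 113.34 K

ΔT = 113 K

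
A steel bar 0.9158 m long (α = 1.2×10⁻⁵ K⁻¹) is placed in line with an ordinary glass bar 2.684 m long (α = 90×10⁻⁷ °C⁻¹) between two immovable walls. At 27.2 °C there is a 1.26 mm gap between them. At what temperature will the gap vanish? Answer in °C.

Gap closes when ΔL₁ + ΔL₂ = 1.26 mm = 1.26×10⁻³ m
(α₁L₁ + α₂L₂)ΔT = g
α₁L₁ + α₂L₂ = 1.2×10⁻⁵×0.9158 + 90×10⁻⁷×2.684 = 3.51456×10⁻⁵ m/K
ΔT = 1.26×10⁻³ / 3.51456×10⁻⁵ = 35.851 K
T = 27.2 + 35.851 = 63.051 °C

T = 63.1 °C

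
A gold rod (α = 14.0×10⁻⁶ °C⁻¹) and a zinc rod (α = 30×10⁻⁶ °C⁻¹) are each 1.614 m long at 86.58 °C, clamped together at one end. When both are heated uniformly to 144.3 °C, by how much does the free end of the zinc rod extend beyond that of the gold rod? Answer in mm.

1.49 mm

ΔT = 57.72 K
gold: ΔL = 14.0×10⁻⁶ × 1.614 m × 57.72 = 1.3042×10⁻³ m = 1.3042 mm
zinc: ΔL = 30×10⁻⁶ × 1.614 m × 57.72 = 2.7948×10⁻³ m = 2.7948 mm
difference = 2.7948 − 1.3042 = 1.4906 mm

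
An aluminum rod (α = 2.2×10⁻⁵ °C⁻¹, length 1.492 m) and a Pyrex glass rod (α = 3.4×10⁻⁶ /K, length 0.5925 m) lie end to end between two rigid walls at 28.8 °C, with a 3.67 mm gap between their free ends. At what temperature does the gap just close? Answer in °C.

T = 134 °C

Gap closes when ΔL₁ + ΔL₂ = 3.67 mm = 3.67×10⁻³ m
(α₁L₁ + α₂L₂)ΔT = g
α₁L₁ + α₂L₂ = 2.2×10⁻⁵×1.492 + 3.4×10⁻⁶×0.5925 = 3.48385×10⁻⁵ m/K
ΔT = 3.67×10⁻³ / 3.48385×10⁻⁵ = 105.34 K
T = 28.8 + 105.34 = 134.14 °C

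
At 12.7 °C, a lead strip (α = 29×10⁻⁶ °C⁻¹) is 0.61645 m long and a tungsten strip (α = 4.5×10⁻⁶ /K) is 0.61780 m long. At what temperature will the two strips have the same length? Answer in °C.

T = 102.1 °C

L₁(1 + α₁ΔT) = L₂(1 + α₂ΔT) ⇒ ΔT = (L₂ − L₁)/(α₁L₁ − α₂L₂)
L₂ − L₁ = 0.61780 − 0.61645 = 1.35×10⁻³ m
α₁L₁ − α₂L₂ = 29×10⁻⁶×0.61645 − 4.5×10⁻⁶×0.61780 = 1.509695×10⁻⁵ m/K
ΔT = 1.35×10⁻³ / 1.509695×10⁻⁵ = 89.422 K
T = 12.7 + 89.422 = 102.122 °C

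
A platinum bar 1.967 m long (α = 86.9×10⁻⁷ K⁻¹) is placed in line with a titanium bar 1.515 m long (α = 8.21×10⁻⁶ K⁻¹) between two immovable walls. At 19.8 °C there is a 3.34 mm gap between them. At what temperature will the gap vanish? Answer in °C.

α₁L₁ = 1.709323×10⁻⁵ m/K, α₂L₂ = 1.243815×10⁻⁵ m/K → total 2.953138×10⁻⁵ m/K
ΔT = g/(α₁L₁+α₂L₂) = 3.34×10⁻³ / 2.953138×10⁻⁵ = 113.10 K
T = 19.8 + 113.10 = 132.90 °C

T = 133 °C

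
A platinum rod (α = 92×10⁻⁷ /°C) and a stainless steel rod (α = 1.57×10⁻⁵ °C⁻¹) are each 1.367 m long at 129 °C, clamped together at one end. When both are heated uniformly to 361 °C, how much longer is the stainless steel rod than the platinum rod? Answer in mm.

ΔT = 232 K
platinum: ΔL = 92×10⁻⁷ × 1.367 m × 232 = 2.9177×10⁻³ m = 2.9177 mm
stainless steel: ΔL = 1.57×10⁻⁵ × 1.367 m × 232 = 4.9792×10⁻³ m = 4.9792 mm
difference = 4.9792 − 2.9177 = 2.0615 mm

2.06 mm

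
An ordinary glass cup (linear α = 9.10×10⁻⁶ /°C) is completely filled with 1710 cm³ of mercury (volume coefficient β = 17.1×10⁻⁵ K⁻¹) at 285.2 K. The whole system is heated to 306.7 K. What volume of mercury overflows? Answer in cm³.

The cup also expands: β_container ≈ 3α = 2.73×10⁻⁵ /K
Net overflow = V₀(β_liq − 3α_cont)ΔT
β − 3α = 1.71×10⁻⁴ − 2.73×10⁻⁵ = 1.437×10⁻⁴ /K; ΔT = 21.5 K
ΔV = 1710 × 1.437×10⁻⁴ × 21.5 = 5.28 cm³

5.28 cm³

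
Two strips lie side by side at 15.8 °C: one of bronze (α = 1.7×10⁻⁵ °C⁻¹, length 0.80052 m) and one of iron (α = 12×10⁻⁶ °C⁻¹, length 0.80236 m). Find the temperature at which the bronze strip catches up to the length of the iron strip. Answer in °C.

Equal length when α₁L₁ΔT − α₂L₂ΔT = L₂ − L₁ = 1.84×10⁻³ m
α₁L₁ = 1.360884×10⁻⁵, α₂L₂ = 9.62832×10⁻⁶ → Δ(αL) = 3.98052×10⁻⁶ m/K
ΔT = 1.84×10⁻³ / 3.98052×10⁻⁶ = 462.251 K, so T = 15.8 + 462.251 = 478.051 °C

T = 478.1 °C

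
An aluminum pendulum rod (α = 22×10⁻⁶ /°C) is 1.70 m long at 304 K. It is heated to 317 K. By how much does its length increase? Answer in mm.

ΔL = 0.486 mm

|ΔT| = |317 − 304| = 13 K
ΔL = αL₀ΔT = (22×10⁻⁶)(1.70)(13) = 4.86×10⁻⁴ m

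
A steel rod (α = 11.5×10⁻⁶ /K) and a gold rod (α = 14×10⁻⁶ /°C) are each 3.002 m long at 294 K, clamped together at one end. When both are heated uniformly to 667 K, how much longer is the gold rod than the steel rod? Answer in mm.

2.80 mm

ΔT = 373 K
steel: ΔL = 11.5×10⁻⁶ × 3.002 m × 373 = 1.2877×10⁻² m = 12.877 mm
gold: ΔL = 14×10⁻⁶ × 3.002 m × 373 = 1.5676×10⁻² m = 15.676 mm
difference = 15.676 − 12.877 = 2.799 mm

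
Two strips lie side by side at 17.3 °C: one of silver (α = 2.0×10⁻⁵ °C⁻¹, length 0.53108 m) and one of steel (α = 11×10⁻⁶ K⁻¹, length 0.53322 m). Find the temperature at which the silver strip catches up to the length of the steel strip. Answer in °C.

T = 467.2 °C

Equal length when α₁L₁ΔT − α₂L₂ΔT = L₂ − L₁ = 2.14×10⁻³ m
α₁L₁ = 1.06216×10⁻⁵, α₂L₂ = 5.86542×10⁻⁶ → Δ(αL) = 4.75618×10⁻⁶ m/K
ΔT = 2.14×10⁻³ / 4.75618×10⁻⁶ = 449.941 K, so T = 17.3 + 449.941 = 467.241 °C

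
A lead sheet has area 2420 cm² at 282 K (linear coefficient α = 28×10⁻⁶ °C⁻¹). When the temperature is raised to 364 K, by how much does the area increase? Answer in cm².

Area coefficient ≈ 2α; |ΔT| = 82 K
ΔA = 2αA₀ΔT = 2(28×10⁻⁶)(2420)(82) = 11.1 cm²

ΔA = 11.1 cm²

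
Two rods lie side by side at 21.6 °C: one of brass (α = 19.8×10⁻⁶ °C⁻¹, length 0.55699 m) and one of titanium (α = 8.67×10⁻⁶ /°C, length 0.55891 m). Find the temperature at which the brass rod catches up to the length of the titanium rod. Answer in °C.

T = 332.1 °C

L₁(1 + α₁ΔT) = L₂(1 + α₂ΔT) ⇒ ΔT = (L₂ − L₁)/(α₁L₁ − α₂L₂)
L₂ − L₁ = 0.55891 − 0.55699 = 1.92×10⁻³ m
α₁L₁ − α₂L₂ = 19.8×10⁻⁶×0.55699 − 8.67×10⁻⁶×0.55891 = 6.1826523×10⁻⁶ m/K
ΔT = 1.92×10⁻³ / 6.1826523×10⁻⁶ = 310.546 K
T = 21.6 + 310.546 = 332.146 °C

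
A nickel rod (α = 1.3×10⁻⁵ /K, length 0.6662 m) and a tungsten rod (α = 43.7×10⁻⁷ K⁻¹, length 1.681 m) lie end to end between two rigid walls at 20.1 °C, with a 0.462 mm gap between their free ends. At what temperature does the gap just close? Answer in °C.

T = 49.0 °C

α₁L₁ = 8.6606×10⁻⁶ m/K, α₂L₂ = 7.34597×10⁻⁶ m/K → total 1.600657×10⁻⁵ m/K
ΔT = g/(α₁L₁+α₂L₂) = 4.62×10⁻⁴ / 1.600657×10⁻⁵ = 28.863 K
T = 20.1 + 28.863 = 48.963 °C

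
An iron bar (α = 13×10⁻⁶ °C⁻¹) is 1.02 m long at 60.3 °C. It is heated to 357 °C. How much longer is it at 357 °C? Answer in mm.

|ΔT| = |357 − 60.3| = 296.7 K
ΔL = αL₀ΔT = (13×10⁻⁶)(1.02)(296.7) = 3.93×10⁻³ m

ΔL = 3.93 mm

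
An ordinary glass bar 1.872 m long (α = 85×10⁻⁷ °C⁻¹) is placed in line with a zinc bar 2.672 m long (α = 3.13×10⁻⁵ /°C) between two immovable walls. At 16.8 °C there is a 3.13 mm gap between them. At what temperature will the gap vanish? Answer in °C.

T = 48.2 °C

Gap closes when ΔL₁ + ΔL₂ = 3.13 mm = 3.13×10⁻³ m
(α₁L₁ + α₂L₂)ΔT = g
α₁L₁ + α₂L₂ = 85×10⁻⁷×1.872 + 3.13×10⁻⁵×2.672 = 9.95456×10⁻⁵ m/K
ΔT = 3.13×10⁻³ / 9.95456×10⁻⁵ = 31.443 K
T = 16.8 + 31.443 = 48.243 °C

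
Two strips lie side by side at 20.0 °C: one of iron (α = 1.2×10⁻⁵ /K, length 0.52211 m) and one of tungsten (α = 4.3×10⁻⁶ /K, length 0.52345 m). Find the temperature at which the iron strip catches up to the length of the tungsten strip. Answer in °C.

T = 353.8 °C

Equal length when α₁L₁ΔT − α₂L₂ΔT = L₂ − L₁ = 1.34×10⁻³ m
α₁L₁ = 6.26532×10⁻⁶, α₂L₂ = 2.250835×10⁻⁶ → Δ(αL) = 4.014485×10⁻⁶ m/K
ΔT = 1.34×10⁻³ / 4.014485×10⁻⁶ = 333.791 K, so T = 20.0 + 333.791 = 353.791 °C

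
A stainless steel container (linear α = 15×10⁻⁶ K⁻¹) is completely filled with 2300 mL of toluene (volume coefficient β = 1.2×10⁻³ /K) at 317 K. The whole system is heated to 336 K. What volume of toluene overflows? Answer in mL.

The container also expands: β_container ≈ 3α = 4.5×10⁻⁵ /K
Net overflow = V₀(β_liq − 3α_cont)ΔT
β − 3α = 1.20×10⁻³ − 4.5×10⁻⁵ = 1.155×10⁻³ /K; ΔT = 19 K
ΔV = 2300 × 1.155×10⁻³ × 19 = 50.5 mL

50.5 mL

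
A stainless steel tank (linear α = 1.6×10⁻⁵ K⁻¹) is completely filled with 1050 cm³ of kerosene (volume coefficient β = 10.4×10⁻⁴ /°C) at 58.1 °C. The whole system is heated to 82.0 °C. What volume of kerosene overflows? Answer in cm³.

The tank also expands: β_container ≈ 3α = 4.8×10⁻⁵ /K
Net overflow = V₀(β_liq − 3α_cont)ΔT
β − 3α = 1.04×10⁻³ − 4.8×10⁻⁵ = 9.92×10⁻⁴ /K; ΔT = 23.9 K
ΔV = 1050 × 9.92×10⁻⁴ × 23.9 = 24.9 cm³

24.9 cm³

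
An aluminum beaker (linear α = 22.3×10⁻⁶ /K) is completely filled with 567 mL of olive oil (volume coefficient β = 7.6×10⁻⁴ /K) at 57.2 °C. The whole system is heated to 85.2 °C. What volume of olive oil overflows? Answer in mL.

11.0 mL

The beaker also expands: β_container ≈ 3α = 6.69×10⁻⁵ /K
Net overflow = V₀(β_liq − 3α_cont)ΔT
β − 3α = 7.60×10⁻⁴ − 6.69×10⁻⁵ = 6.931×10⁻⁴ /K; ΔT = 28.0 K
ΔV = 567 × 6.931×10⁻⁴ × 28.0 = 11.0 mL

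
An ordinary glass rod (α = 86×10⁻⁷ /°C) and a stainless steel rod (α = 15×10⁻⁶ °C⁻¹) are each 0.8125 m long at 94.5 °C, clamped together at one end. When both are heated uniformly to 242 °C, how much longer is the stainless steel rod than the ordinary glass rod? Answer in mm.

ΔT = 147.5 K
ordinary glass: ΔL = 86×10⁻⁷ × 0.8125 m × 147.5 = 1.0307×10⁻³ m = 1.0307 mm
stainless steel: ΔL = 15×10⁻⁶ × 0.8125 m × 147.5 = 1.7977×10⁻³ m = 1.7977 mm
difference = 1.7977 − 1.0307 = 0.7670 mm

0.767 mm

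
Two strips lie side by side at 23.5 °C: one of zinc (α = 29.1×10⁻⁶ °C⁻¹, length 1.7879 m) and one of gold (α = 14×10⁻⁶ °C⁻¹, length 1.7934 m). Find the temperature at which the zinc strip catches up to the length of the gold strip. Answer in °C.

Equal length when α₁L₁ΔT − α₂L₂ΔT = L₂ − L₁ = 5.50×10⁻³ m
α₁L₁ = 5.202789×10⁻⁵, α₂L₂ = 2.51076×10⁻⁵ → Δ(αL) = 2.692029×10⁻⁵ m/K
ΔT = 5.50×10⁻³ / 2.692029×10⁻⁵ = 204.307 K, so T = 23.5 + 204.307 = 227.807 °C

T = 227.8 °C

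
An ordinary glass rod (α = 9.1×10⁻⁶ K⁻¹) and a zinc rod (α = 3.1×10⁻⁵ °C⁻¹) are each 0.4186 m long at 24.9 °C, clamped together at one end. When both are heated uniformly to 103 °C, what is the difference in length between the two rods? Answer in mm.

0.716 mm

ΔT = 78.1 K
ordinary glass: ΔL = 9.1×10⁻⁶ × 0.4186 m × 78.1 = 2.9750×10⁻⁴ m = 0.29750 mm
zinc: ΔL = 3.1×10⁻⁵ × 0.4186 m × 78.1 = 1.0135×10⁻³ m = 1.0135 mm
difference = 1.0135 − 0.29750 = 0.7160 mm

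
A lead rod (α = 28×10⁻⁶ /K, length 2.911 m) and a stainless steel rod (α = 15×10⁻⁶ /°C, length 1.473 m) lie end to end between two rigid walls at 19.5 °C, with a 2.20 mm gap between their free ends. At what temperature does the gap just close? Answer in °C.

Gap closes when ΔL₁ + ΔL₂ = 2.20 mm = 2.20×10⁻³ m
(α₁L₁ + α₂L₂)ΔT = g
α₁L₁ + α₂L₂ = 28×10⁻⁶×2.911 + 15×10⁻⁶×1.473 = 1.03603×10⁻⁴ m/K
ΔT = 2.20×10⁻³ / 1.03603×10⁻⁴ = 21.235 K
T = 19.5 + 21.235 = 40.735 °C

T = 40.7 °C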